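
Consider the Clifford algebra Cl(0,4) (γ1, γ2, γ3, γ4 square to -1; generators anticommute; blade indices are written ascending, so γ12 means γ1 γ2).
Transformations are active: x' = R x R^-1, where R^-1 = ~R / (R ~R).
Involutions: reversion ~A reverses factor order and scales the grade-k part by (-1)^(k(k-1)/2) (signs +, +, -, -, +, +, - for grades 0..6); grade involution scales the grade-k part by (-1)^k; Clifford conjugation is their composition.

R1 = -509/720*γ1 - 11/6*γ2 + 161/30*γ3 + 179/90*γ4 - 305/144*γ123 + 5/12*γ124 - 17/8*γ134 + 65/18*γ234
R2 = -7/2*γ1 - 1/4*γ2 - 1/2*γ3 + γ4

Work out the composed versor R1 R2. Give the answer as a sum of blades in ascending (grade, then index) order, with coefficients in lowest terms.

Distribute over the terms of R2 (each basis-blade product reordered to ascending indices, repeated generators contracted through their squares):
R1 (-7/2*γ1) = -3563/1440 - 77/12*γ12 + 1127/60*γ13 + 1253/180*γ14 - 2135/288*γ23 + 35/24*γ24 - 119/16*γ34 + 455/36*γ1234
R1 (-1/4*γ2) = -11/24 + 509/2880*γ12 + 305/576*γ13 - 5/48*γ14 + 161/120*γ23 + 179/360*γ24 + 65/72*γ34 + 17/32*γ1234
R1 (-1/2*γ3) = 161/60 - 305/288*γ12 + 509/1440*γ13 + 17/16*γ14 + 11/12*γ23 - 65/36*γ24 + 179/180*γ34 + 5/24*γ1234
R1 (γ4) = -179/90 - 5/12*γ12 + 17/8*γ13 - 509/720*γ14 - 65/18*γ23 - 11/6*γ24 + 161/30*γ34 - 305/144*γ1234
Summing the partial products and collecting blades:
Answer: -3223/1440 - 2469/320*γ12 + 62759/2880*γ13 + 577/80*γ14 - 12623/1440*γ23 - 101/60*γ24 - 25/144*γ34 + 1081/96*γ1234


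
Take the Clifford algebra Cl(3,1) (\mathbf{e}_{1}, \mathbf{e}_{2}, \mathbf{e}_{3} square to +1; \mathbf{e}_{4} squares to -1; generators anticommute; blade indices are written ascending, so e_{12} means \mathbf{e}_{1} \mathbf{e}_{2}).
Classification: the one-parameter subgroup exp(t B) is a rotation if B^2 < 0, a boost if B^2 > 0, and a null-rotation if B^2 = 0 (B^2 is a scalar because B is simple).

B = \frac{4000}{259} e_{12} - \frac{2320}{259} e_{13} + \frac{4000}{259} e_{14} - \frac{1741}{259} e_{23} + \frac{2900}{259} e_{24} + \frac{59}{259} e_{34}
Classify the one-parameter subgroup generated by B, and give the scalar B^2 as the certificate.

B^2 term by term: the squares give (\frac{4000}{259})^2*(e_{12})^2 + (-\frac{2320}{259})^2*(e_{13})^2 + (\frac{4000}{259})^2*(e_{14})^2 + (-\frac{1741}{259})^2*(e_{23})^2 + (\frac{2900}{259})^2*(e_{24})^2 + (\frac{59}{259})^2*(e_{34})^2 = \frac{16000000}{67081}*(-1) + \frac{5382400}{67081}*(-1) + \frac{16000000}{67081}*(+1) + \frac{3031081}{67081}*(-1) + \frac{8410000}{67081}*(+1) + \frac{3481}{67081}*(+1) = 0 (each basis 2-blade squares to minus the product of its generators' squares); cross terms between blades sharing an index anticommute and cancel; the commuting (index-disjoint) pairs give grade-4 terms 2*c*c'*(blade product), which cancel blade by blade — e_{1234}: \frac{472000}{67081} + \frac{13456000}{67081} - \frac{13928000}{67081} = 0 — confirming B is simple. So B^2 = 0.
Answer: null-rotation, certificate B^2 = 0. Check the certificate: B^2 = 0, and that sign is decisive whatever form B takes.


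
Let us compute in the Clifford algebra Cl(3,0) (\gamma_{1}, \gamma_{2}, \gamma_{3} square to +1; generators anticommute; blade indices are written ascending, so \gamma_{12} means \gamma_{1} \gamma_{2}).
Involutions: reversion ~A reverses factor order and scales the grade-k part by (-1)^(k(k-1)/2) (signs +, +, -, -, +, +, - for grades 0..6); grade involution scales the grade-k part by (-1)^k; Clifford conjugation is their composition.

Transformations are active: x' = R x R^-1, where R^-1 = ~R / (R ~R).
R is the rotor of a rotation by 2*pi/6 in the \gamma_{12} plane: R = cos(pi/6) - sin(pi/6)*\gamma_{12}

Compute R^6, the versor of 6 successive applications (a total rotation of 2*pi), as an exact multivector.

Because a rotor carries half the rotation angle, composing 6 copies of this \gamma_{12}-plane rotor multiplies the phase: 6*(pi/6) = \pi, hence R^6 = cos(\pi) - sin(\pi)*\gamma_{12}.
cos(\pi) = -1 and sin(\pi) = 0, so R^6 = -1. The total rotation 2*pi is 1 full turn, so every vector returns to itself, yet the rotor is -1, on the OTHER sheet of the double cover (an odd number of 2*pi turns).
Answer: -1


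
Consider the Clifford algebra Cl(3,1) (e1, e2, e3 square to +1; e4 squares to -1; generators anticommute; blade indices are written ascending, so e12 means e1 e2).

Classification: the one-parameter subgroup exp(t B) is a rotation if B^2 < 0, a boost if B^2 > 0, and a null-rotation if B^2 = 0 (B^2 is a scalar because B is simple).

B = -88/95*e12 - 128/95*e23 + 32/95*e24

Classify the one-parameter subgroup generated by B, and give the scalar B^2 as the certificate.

B^2 term by term: the squares give (-88/95)^2*(e12)^2 + (-128/95)^2*(e23)^2 + (32/95)^2*(e24)^2 = 7744/9025*(-1) + 16384/9025*(-1) + 1024/9025*(+1) = -64/25 (each basis 2-blade squares to minus the product of its generators' squares); cross terms between blades sharing an index anticommute and cancel. So B^2 = -64/25.
Answer: rotation, certificate B^2 = -64/25. The invariant at work: B^2 = -64/25 is unchanged by conjugation, hence its sign classifies the subgroup whatever basis B is written in.


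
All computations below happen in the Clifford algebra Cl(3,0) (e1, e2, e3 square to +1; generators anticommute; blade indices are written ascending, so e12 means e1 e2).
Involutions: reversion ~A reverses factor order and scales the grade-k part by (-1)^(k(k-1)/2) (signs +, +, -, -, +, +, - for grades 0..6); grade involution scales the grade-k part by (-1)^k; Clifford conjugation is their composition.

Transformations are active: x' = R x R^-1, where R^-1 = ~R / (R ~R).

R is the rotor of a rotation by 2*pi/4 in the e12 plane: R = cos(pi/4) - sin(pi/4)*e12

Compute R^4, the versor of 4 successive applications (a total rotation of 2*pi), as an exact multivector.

The rotor phase is half the rotation angle and phases add under composition, so 4 steps in the e12 plane accumulate phase 4*(pi/4) = pi: R^4 = cos(pi) - sin(pi)*e12.
cos(pi) = -1 and sin(pi) = 0, so R^4 = -1. The total rotation 2*pi is 1 full turn, so every vector returns to itself, yet the rotor is -1, on the OTHER sheet of the double cover (an odd number of 2*pi turns).
Answer: -1


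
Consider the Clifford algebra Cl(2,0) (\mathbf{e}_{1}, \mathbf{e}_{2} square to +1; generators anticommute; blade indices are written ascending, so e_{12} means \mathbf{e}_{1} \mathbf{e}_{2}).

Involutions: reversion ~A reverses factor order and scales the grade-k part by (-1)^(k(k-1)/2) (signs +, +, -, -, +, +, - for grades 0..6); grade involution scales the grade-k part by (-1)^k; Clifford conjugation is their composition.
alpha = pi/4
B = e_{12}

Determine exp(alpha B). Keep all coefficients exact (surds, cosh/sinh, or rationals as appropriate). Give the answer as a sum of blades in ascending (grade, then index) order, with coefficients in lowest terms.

B^2 = (1)^2*(e_{12})^2 = 1*(-1) = -1 (a basis 2-blade squares to minus the product of its generators' squares).
B^2 = -1 — the series telescopes trigonometrically here: l = 1, alpha*l = \frac{\pi}{4}, so exp(alpha B) = cos(\frac{\pi}{4}) + (sin(\frac{\pi}{4})/1)*B = \frac{\sqrt{2}}{2} + (\frac{\sqrt{2}}{2})*B.
Answer: \frac{\sqrt{2}}{2} + \frac{\sqrt{2}}{2} e_{12}


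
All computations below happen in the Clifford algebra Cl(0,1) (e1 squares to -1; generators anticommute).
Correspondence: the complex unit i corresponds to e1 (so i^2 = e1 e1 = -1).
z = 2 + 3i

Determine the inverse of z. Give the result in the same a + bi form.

In blades: z = 2 + 3*e1.
With qbar = 2 - 3*e1 (scalar fixed, mapped units negated), z qbar = 13 (the sum of squared coefficients), so z^-1 = qbar / (13) = 2/13 - 3/13*e1; translating back:
Answer: 2/13 - 3/13*i


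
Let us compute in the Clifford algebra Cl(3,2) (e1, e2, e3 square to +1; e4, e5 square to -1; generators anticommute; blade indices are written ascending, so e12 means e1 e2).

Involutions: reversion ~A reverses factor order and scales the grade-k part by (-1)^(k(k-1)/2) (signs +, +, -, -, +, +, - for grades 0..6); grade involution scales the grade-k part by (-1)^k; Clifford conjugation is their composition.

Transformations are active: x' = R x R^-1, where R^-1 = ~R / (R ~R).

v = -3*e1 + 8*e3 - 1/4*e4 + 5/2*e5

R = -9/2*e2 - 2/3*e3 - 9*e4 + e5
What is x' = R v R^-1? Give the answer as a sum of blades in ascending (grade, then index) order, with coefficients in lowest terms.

~R = -9/2*e2 - 2/3*e3 - 9*e4 + e5, and R ~R = -2207/36, so R^-1 = ~R / (-2207/36).
R v = -121/12 - 27/2*e12 - 2*e13 - 27*e14 + 3*e15 - 36*e23 + 9/8*e24 - 45/4*e25 + 433/6*e34 - 29/3*e35 - 89/4*e45
Answer: 3*e1 - 3267/2207*e2 - 18140/2207*e3 - 23929/8828*e4 - 9583/4414*e5


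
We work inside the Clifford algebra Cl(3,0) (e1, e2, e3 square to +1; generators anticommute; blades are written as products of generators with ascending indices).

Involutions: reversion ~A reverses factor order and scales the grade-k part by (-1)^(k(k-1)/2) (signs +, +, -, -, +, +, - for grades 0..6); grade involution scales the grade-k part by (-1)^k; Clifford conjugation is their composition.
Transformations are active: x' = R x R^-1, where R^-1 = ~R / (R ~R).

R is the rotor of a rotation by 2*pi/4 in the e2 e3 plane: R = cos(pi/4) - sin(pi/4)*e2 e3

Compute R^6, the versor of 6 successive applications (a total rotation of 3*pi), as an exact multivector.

Half-angle bookkeeping: 6 applications in e2 e3 add up to rotor phase 6*pi/4 = 3*pi/2, so R^6 = cos(3*pi/2) - sin(3*pi/2)*e2 e3.
cos(3*pi/2) = 0 and sin(3*pi/2) = -1, so R^6 = e2 e3. The net rotation is 1*pi (after discarding 1 full turn, each of which contributes a factor -1 to the rotor); the rotor keeps the half-angle phase exactly.
Answer: e2 e3


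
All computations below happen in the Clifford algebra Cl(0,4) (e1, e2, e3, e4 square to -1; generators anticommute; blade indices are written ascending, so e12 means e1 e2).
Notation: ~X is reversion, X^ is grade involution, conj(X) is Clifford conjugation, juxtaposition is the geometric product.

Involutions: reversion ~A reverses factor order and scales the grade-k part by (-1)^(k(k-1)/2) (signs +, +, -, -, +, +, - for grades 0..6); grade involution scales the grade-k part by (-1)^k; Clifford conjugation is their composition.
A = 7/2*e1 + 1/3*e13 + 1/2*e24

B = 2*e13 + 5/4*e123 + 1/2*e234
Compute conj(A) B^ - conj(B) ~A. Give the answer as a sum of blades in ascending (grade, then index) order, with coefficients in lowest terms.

first term: 2/3 + 5/12*e2 + 29/4*e3 - 35/8*e23 + 1/6*e124 - 5/8*e134 + 11/4*e1234
second term: -2/3 - 5/12*e2 - 29/4*e3 - 35/8*e23 + 1/6*e124 - 5/8*e134 - 11/4*e1234
Answer: 4/3 + 5/6*e2 + 29/2*e3 + 11/2*e1234


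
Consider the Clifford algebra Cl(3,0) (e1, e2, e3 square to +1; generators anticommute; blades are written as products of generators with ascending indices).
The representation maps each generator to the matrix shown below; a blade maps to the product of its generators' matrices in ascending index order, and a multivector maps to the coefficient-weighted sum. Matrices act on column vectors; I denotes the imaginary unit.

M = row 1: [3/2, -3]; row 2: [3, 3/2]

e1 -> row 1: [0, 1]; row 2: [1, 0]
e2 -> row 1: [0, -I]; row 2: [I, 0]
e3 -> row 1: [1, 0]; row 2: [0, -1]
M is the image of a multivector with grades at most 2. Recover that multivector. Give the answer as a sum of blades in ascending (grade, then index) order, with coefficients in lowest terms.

Method: 1, rho(e1), rho(e2), rho(e3) form a trace-orthogonal basis of the 2x2 complex matrices (tr(X Y) = 2 if X = Y, else 0), so M = m0*1 + m1*rho(e1) + m2*rho(e2) + m3*rho(e3) with m0 = tr(M)/2 = 3/2, m1 = tr(M rho(e1))/2 = 0, m2 = tr(M rho(e2))/2 = -3*I, m3 = tr(M rho(e3))/2 = 0.
Multiplying table entries, the bivector images are rho(e1 e2) = I*rho(e3), rho(e1 e3) = -I*rho(e2), rho(e2 e3) = I*rho(e1); with real blade coefficients the real parts of m0..m3 are the coefficients of 1, e1, e2, e3 and the imaginary parts give the bivectors (e2 e3: Im m1, e1 e3: -Im m2, e1 e2: Im m3).
Answer: 3/2 + 3*e1 e3


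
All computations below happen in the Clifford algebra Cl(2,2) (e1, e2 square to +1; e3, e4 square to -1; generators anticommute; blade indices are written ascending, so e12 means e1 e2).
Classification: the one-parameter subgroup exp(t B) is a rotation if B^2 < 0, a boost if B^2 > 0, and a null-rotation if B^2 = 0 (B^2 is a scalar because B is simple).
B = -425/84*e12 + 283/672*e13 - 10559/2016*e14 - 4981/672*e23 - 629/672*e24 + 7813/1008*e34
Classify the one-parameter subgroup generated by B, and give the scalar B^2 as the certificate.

B^2 term by term: the squares give (-425/84)^2*(e12)^2 + (283/672)^2*(e13)^2 + (-10559/2016)^2*(e14)^2 + (-4981/672)^2*(e23)^2 + (-629/672)^2*(e24)^2 + (7813/1008)^2*(e34)^2 = 180625/7056*(-1) + 80089/451584*(+1) + 111492481/4064256*(+1) + 24810361/451584*(+1) + 395641/451584*(+1) + 61042969/1016064*(-1) = -9/4 (each basis 2-blade squares to minus the product of its generators' squares); cross terms between blades sharing an index anticommute and cancel; the commuting (index-disjoint) pairs give grade-4 terms 2*c*c'*(blade product), which cancel blade by blade — e1234: -3320525/42336 + 178007/225792 + 52594379/677376 = 0 — confirming B is simple. So B^2 = -9/4.
Answer: rotation, certificate B^2 = -9/4. The scalar -9/4 is the complete invariant here: its sign names the subgroup type.


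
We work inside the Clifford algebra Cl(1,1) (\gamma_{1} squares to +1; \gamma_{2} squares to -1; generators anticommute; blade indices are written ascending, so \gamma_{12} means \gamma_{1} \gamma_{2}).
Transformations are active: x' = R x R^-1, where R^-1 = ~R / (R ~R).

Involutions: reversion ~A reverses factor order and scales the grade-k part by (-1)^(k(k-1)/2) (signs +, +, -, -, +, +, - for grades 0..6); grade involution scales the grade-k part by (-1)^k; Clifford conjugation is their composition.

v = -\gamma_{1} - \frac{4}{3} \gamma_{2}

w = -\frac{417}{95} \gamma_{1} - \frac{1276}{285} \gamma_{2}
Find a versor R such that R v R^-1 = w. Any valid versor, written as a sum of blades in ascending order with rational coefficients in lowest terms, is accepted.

Construction: equal norms (both -\frac{7}{9}) license R = v + w = -\frac{512}{95} \gamma_{1} - \frac{552}{95} \gamma_{2} — nothing changes along that direction, while (v - w)/2 changes sign, so v maps onto w.
Answer: -\frac{512}{95} \gamma_{1} - \frac{552}{95} \gamma_{2}


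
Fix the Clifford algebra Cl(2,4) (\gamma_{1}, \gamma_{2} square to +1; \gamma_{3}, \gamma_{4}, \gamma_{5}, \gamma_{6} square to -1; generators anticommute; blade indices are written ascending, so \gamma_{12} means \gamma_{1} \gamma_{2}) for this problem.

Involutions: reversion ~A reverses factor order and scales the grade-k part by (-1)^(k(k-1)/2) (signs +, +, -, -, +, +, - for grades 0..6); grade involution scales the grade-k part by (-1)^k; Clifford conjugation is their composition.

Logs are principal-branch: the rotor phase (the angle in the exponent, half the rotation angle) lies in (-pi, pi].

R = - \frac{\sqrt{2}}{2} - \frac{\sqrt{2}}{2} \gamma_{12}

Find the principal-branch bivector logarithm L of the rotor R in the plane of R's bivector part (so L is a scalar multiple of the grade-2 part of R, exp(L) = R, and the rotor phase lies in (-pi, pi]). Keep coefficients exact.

The scalar part of R is - \frac{\sqrt{2}}{2}, so the principal-branch rotor phase is pinned; divide the bivector part by its sine to get the unit plane — L is the phase times that plane.
Concretely: cos(phase) = - \frac{\sqrt{2}}{2} gives phase = ±\frac{3 \pi}{4}, and since phase/sin(phase) is even the sign is immaterial: L = (phase/sin(phase)) * <R>_2 = (\frac{3 \sqrt{2} \pi}{4}) * <R>_2.
Answer: - \frac{3 \pi}{4} \gamma_{12}


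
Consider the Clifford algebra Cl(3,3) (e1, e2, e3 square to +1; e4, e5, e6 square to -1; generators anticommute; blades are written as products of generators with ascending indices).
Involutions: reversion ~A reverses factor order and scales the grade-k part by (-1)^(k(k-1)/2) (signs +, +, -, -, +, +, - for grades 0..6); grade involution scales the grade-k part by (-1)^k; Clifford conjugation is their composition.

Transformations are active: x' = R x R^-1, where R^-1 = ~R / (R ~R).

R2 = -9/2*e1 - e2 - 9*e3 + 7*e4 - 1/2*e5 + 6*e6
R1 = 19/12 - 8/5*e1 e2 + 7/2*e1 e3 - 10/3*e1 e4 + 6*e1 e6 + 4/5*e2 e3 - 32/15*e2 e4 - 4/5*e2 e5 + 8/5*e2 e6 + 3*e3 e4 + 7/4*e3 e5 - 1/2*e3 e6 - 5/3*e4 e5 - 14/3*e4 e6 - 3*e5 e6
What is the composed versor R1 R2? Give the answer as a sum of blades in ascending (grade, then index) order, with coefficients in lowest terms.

Distribute over the terms of R2 (each basis-blade product reordered to ascending indices, repeated generators contracted through their squares):
R1 (-9/2*e1) = -57/8*e1 - 36/5*e2 + 63/4*e3 - 15*e4 + 27*e6 - 18/5*e1 e2 e3 + 48/5*e1 e2 e4 + 18/5*e1 e2 e5 - 36/5*e1 e2 e6 - 27/2*e1 e3 e4 - 63/8*e1 e3 e5 + 9/4*e1 e3 e6 + 15/2*e1 e4 e5 + 21*e1 e4 e6 + 27/2*e1 e5 e6
R1 (-e2) = 8/5*e1 - 19/12*e2 + 4/5*e3 - 32/15*e4 - 4/5*e5 + 8/5*e6 + 7/2*e1 e2 e3 - 10/3*e1 e2 e4 + 6*e1 e2 e6 - 3*e2 e3 e4 - 7/4*e2 e3 e5 + 1/2*e2 e3 e6 + 5/3*e2 e4 e5 + 14/3*e2 e4 e6 + 3*e2 e5 e6
R1 (-9*e3) = -63/2*e1 - 36/5*e2 - 57/4*e3 + 27*e4 + 63/4*e5 - 9/2*e6 + 72/5*e1 e2 e3 - 30*e1 e3 e4 + 54*e1 e3 e6 - 96/5*e2 e3 e4 - 36/5*e2 e3 e5 + 72/5*e2 e3 e6 + 15*e3 e4 e5 + 42*e3 e4 e6 + 27*e3 e5 e6
R1 (7*e4) = 70/3*e1 + 224/15*e2 - 21*e3 + 133/12*e4 - 35/3*e5 - 98/3*e6 - 56/5*e1 e2 e4 + 49/2*e1 e3 e4 - 42*e1 e4 e6 + 28/5*e2 e3 e4 + 28/5*e2 e4 e5 - 56/5*e2 e4 e6 - 49/4*e3 e4 e5 + 7/2*e3 e4 e6 - 21*e4 e5 e6
R1 (-1/2*e5) = -2/5*e2 + 7/8*e3 - 5/6*e4 - 19/24*e5 + 3/2*e6 + 4/5*e1 e2 e5 - 7/4*e1 e3 e5 + 5/3*e1 e4 e5 + 3*e1 e5 e6 - 2/5*e2 e3 e5 + 16/15*e2 e4 e5 + 4/5*e2 e5 e6 - 3/2*e3 e4 e5 - 1/4*e3 e5 e6 - 7/3*e4 e5 e6
R1 (6*e6) = -36*e1 - 48/5*e2 + 3*e3 + 28*e4 + 18*e5 + 19/2*e6 - 48/5*e1 e2 e6 + 21*e1 e3 e6 - 20*e1 e4 e6 + 24/5*e2 e3 e6 - 64/5*e2 e4 e6 - 24/5*e2 e5 e6 + 18*e3 e4 e6 + 21/2*e3 e5 e6 - 10*e4 e5 e6
Summing the partial products and collecting blades:
Answer: -5963/120*e1 - 221/20*e2 - 593/40*e3 + 2887/60*e4 + 2459/120*e5 + 73/30*e6 + 143/10*e1 e2 e3 - 74/15*e1 e2 e4 + 22/5*e1 e2 e5 - 54/5*e1 e2 e6 - 19*e1 e3 e4 - 77/8*e1 e3 e5 + 309/4*e1 e3 e6 + 55/6*e1 e4 e5 - 41*e1 e4 e6 + 33/2*e1 e5 e6 - 83/5*e2 e3 e4 - 187/20*e2 e3 e5 + 197/10*e2 e3 e6 + 25/3*e2 e4 e5 - 58/3*e2 e4 e6 - e2 e5 e6 + 5/4*e3 e4 e5 + 127/2*e3 e4 e6 + 149/4*e3 e5 e6 - 100/3*e4 e5 e6


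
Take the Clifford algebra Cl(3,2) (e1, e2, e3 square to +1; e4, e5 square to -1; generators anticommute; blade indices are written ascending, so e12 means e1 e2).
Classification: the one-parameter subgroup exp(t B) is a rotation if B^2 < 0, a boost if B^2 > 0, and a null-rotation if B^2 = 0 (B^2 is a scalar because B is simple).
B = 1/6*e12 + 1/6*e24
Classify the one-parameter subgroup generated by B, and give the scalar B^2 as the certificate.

B^2 term by term: the squares give (1/6)^2*(e12)^2 + (1/6)^2*(e24)^2 = 1/36*(-1) + 1/36*(+1) = 0 (each basis 2-blade squares to minus the product of its generators' squares); cross terms between blades sharing an index anticommute and cancel. So B^2 = 0.
Answer: null-rotation, certificate B^2 = 0. The scalar 0 is the complete invariant here: its sign names the subgroup type.


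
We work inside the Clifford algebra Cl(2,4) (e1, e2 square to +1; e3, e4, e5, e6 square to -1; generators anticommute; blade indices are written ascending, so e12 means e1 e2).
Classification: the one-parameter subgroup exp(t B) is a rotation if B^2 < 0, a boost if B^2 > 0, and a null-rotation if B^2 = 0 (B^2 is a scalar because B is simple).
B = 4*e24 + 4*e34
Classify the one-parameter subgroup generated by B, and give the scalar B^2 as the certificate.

B^2 term by term: the squares give (4)^2*(e24)^2 + (4)^2*(e34)^2 = 16*(+1) + 16*(-1) = 0 (each basis 2-blade squares to minus the product of its generators' squares); cross terms between blades sharing an index anticommute and cancel. So B^2 = 0.
Answer: null-rotation, certificate B^2 = 0. One invariant decides it: the square 0 survives every conjugation, and its sign is exactly the classification.


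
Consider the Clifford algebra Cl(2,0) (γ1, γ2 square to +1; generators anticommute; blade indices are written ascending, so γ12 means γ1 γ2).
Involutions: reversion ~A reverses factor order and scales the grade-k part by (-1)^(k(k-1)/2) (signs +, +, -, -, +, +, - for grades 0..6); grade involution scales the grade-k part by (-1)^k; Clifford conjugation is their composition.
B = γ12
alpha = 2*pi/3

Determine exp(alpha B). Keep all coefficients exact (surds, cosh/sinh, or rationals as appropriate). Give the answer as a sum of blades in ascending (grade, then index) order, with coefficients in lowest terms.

B^2 = (1)^2*(γ12)^2 = 1*(-1) = -1 (a basis 2-blade squares to minus the product of its generators' squares).
B^2 = -1 — since the square is negative, the closed form is circular: l = 1, alpha*l = 2*pi/3, so exp(alpha B) = cos(2*pi/3) + (sin(2*pi/3)/1)*B = -1/2 + (sqrt(3)/2)*B.
Answer: -1/2 + sqrt(3)/2*γ12


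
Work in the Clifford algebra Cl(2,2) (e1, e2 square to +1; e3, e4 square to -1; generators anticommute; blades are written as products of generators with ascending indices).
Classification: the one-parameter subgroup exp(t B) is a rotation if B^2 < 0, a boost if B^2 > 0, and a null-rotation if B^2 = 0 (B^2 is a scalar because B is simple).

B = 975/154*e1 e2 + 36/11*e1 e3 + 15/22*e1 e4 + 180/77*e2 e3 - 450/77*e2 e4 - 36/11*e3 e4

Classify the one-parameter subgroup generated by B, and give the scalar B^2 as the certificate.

B^2 term by term: the squares give (975/154)^2*(e1 e2)^2 + (36/11)^2*(e1 e3)^2 + (15/22)^2*(e1 e4)^2 + (180/77)^2*(e2 e3)^2 + (-450/77)^2*(e2 e4)^2 + (-36/11)^2*(e3 e4)^2 = 950625/23716*(-1) + 1296/121*(+1) + 225/484*(+1) + 32400/5929*(+1) + 202500/5929*(+1) + 1296/121*(-1) = 0 (each basis 2-blade squares to minus the product of its generators' squares); cross terms between blades sharing an index anticommute and cancel; the commuting (index-disjoint) pairs give grade-4 terms 2*c*c'*(blade product), which cancel blade by blade — e1 e2 e3 e4: -35100/847 + 32400/847 + 2700/847 = 0 — confirming B is simple. So B^2 = 0.
Answer: null-rotation, certificate B^2 = 0. The invariant at work: B^2 = 0 is unchanged by conjugation, hence its sign classifies the subgroup whatever basis B is written in.


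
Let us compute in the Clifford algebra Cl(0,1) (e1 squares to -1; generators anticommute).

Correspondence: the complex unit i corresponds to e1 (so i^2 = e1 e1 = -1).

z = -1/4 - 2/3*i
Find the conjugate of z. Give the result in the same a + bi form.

In blades: z = -1/4 - 2/3*e1.
Conjugation here is Clifford conjugation: the scalar is fixed and the grade-1 and grade-2 blades all flip sign, giving -1/4 + 2/3*e1; translating back:
Answer: -1/4 + 2/3*i


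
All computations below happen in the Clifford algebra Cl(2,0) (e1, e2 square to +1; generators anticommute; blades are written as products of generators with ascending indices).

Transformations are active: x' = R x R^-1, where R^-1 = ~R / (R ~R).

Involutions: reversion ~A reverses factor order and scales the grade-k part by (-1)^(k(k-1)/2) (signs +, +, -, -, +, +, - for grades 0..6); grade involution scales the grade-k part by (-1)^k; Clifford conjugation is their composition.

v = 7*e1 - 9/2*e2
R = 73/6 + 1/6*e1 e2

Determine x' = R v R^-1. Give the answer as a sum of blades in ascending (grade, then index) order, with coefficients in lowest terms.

~R = 73/6 - 1/6*e1 e2, and R ~R = 2665/18, so R^-1 = ~R / (2665/18).
R v = 1013/12*e1 - 671/12*e2
Answer: 36639/5330*e1 - 12499/2665*e2


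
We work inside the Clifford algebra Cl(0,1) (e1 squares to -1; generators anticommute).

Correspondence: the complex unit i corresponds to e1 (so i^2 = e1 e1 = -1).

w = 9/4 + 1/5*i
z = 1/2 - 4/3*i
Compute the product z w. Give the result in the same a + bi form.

In blades: z = 1/2 - 4/3*e1, w = 9/4 + 1/5*e1.
Distribute z over w term by term (generator squares from the signature, products reordered to ascending indices): (1/2)*w = 9/8 + 1/10*e1; (-4/3*e1)*w = 4/15 - 3*e1.
Sum: 167/120 - 29/10*e1; translating back through the correspondence:
Answer: 167/120 - 29/10*i


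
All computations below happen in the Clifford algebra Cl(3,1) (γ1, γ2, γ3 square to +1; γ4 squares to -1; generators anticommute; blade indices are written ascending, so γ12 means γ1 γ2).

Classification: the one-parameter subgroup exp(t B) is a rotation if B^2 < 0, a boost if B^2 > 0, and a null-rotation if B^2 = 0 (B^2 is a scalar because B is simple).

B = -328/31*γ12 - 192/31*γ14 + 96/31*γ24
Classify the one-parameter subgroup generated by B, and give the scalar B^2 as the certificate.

B^2 term by term: the squares give (-328/31)^2*(γ12)^2 + (-192/31)^2*(γ14)^2 + (96/31)^2*(γ24)^2 = 107584/961*(-1) + 36864/961*(+1) + 9216/961*(+1) = -64 (each basis 2-blade squares to minus the product of its generators' squares); cross terms between blades sharing an index anticommute and cancel. So B^2 = -64.
Answer: rotation, certificate B^2 = -64. Why this suffices: the scalar -64 survives any versor conjugation, so its sign alone determines the class however B is presented.


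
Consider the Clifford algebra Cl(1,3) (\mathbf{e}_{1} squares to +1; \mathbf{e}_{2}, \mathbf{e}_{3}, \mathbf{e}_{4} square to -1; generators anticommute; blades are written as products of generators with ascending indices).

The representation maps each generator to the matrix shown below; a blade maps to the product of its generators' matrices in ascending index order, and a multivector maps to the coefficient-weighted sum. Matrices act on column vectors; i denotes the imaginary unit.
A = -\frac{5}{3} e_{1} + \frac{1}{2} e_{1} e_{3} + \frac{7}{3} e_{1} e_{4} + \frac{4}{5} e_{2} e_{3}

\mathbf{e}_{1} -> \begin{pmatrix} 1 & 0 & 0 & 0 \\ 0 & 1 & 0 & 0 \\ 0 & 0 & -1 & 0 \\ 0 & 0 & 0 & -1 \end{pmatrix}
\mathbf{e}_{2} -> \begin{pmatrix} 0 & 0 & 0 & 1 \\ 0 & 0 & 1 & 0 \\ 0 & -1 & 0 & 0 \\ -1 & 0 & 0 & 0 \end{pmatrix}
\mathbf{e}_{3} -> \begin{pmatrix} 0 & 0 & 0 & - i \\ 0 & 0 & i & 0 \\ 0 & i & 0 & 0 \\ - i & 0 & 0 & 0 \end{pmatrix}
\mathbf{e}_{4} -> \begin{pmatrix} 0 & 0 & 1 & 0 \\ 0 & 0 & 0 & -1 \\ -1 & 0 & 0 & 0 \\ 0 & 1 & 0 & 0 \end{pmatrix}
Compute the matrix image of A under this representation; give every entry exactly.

Bivector images (products of the table entries): rho(e_{1} e_{3}) = rho(\mathbf{e}_{1})rho(\mathbf{e}_{3}) = \begin{pmatrix} 0 & 0 & 0 & - i \\ 0 & 0 & i & 0 \\ 0 & - i & 0 & 0 \\ i & 0 & 0 & 0 \end{pmatrix}; rho(e_{1} e_{4}) = rho(\mathbf{e}_{1})rho(\mathbf{e}_{4}) = \begin{pmatrix} 0 & 0 & 1 & 0 \\ 0 & 0 & 0 & -1 \\ 1 & 0 & 0 & 0 \\ 0 & -1 & 0 & 0 \end{pmatrix}; rho(e_{2} e_{3}) = rho(\mathbf{e}_{2})rho(\mathbf{e}_{3}) = \begin{pmatrix} - i & 0 & 0 & 0 \\ 0 & i & 0 & 0 \\ 0 & 0 & - i & 0 \\ 0 & 0 & 0 & i \end{pmatrix}.
M = (-\frac{5}{3})*rho(e_{1}) + (\frac{1}{2})*rho(e_{1} e_{3}) + (\frac{7}{3})*rho(e_{1} e_{4}) + (\frac{4}{5})*rho(e_{2} e_{3}), summed entrywise:
Answer: \begin{pmatrix} - \frac{5}{3} - \frac{4 i}{5} & 0 & \frac{7}{3} & - \frac{i}{2} \\ 0 & - \frac{5}{3} + \frac{4 i}{5} & \frac{i}{2} & - \frac{7}{3} \\ \frac{7}{3} & - \frac{i}{2} & \frac{5}{3} - \frac{4 i}{5} & 0 \\ \frac{i}{2} & - \frac{7}{3} & 0 & \frac{5}{3} + \frac{4 i}{5} \end{pmatrix}


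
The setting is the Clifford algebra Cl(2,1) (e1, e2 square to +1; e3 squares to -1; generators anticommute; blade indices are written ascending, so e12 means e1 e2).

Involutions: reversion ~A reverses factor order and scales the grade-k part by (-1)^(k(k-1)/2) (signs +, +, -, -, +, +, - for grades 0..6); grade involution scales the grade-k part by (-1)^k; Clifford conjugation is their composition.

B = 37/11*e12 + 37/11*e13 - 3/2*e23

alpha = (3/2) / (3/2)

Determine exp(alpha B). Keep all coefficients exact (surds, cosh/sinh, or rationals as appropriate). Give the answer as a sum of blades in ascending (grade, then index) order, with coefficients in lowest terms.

B^2 term by term: the squares give (37/11)^2*(e12)^2 + (37/11)^2*(e13)^2 + (-3/2)^2*(e23)^2 = 1369/121*(-1) + 1369/121*(+1) + 9/4*(+1) = 9/4 (each basis 2-blade squares to minus the product of its generators' squares); cross terms between blades sharing an index anticommute and cancel. So B^2 = 9/4.
B^2 = 9/4 — the series telescopes hyperbolically here: l = 3/2, alpha*l = 3/2, so exp(alpha B) = cosh(3/2) + (sinh(3/2)/(3/2))*B = cosh(3/2) + (2*sinh(3/2)/3)*B.
Answer: cosh(3/2) + 74*sinh(3/2)/33*e12 + 74*sinh(3/2)/33*e13 - sinh(3/2)*e23


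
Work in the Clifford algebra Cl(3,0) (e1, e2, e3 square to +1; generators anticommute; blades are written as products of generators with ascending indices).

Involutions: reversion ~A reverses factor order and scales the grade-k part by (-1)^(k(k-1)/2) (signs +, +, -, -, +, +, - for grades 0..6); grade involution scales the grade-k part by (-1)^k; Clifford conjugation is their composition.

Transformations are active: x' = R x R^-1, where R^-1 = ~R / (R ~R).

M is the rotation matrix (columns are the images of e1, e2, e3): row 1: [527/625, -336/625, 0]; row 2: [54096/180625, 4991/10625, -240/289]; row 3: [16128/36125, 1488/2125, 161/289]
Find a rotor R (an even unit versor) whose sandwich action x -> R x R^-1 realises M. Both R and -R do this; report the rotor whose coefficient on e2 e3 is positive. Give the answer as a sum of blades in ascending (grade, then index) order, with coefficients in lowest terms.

Method: write R = a + b12*e1 e2 + b13*e1 e3 + b23*e2 e3 with a^2 + b12^2 + b13^2 + b23^2 = 1 (so R^-1 = ~R). Expanding the columns R e_j ~R gives tr M = 4a^2 - 1 and, from the antisymmetric part, M21 - M12 = -4a*b12, M13 - M31 = 4a*b13, M32 - M23 = -4a*b23.
Here tr M = 13511/7225, so a^2 = (1 + tr M)/4 = 5184/7225 and a = ±72/85. Taking a = 72/85: M21 - M12 = 6048/7225, M13 - M31 = -16128/36125, M32 - M23 = 55296/36125, giving b12 = -21/85, b13 = -56/425, b23 = -192/425, i.e. R = 72/85 - 21/85*e1 e2 - 56/425*e1 e3 - 192/425*e2 e3.
Its e2 e3 coefficient is negative, so report the other preimage -R.
Answer: -72/85 + 21/85*e1 e2 + 56/425*e1 e3 + 192/425*e2 e3. Note: both R and -R realise this M (trace 13511/7225); the covering map identifies them, and the e2 e3-coefficient sign is the tie-breaker.


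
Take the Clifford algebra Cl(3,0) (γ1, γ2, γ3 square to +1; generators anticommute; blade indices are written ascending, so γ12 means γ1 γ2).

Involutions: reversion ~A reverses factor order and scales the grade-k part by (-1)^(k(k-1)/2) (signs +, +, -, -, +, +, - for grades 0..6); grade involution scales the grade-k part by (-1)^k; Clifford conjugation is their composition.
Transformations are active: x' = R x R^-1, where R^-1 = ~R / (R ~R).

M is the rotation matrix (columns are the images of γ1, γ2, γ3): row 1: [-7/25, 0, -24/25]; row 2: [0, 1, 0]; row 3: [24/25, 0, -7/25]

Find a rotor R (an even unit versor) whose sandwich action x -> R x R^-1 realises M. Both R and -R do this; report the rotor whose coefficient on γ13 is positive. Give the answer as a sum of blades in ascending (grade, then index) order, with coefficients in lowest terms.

Method: write R = a + b12*γ12 + b13*γ13 + b23*γ23 with a^2 + b12^2 + b13^2 + b23^2 = 1 (so R^-1 = ~R). Expanding the columns R e_j ~R gives tr M = 4a^2 - 1 and, from the antisymmetric part, M21 - M12 = -4a*b12, M13 - M31 = 4a*b13, M32 - M23 = -4a*b23.
Here tr M = 11/25, so a^2 = (1 + tr M)/4 = 9/25 and a = ±3/5. Taking a = 3/5: M21 - M12 = 0, M13 - M31 = -48/25, M32 - M23 = 0, giving b12 = 0, b13 = -4/5, b23 = 0, i.e. R = 3/5 - 4/5*γ13.
Its γ13 coefficient is negative, so report the other preimage -R.
Answer: -3/5 + 4/5*γ13. Note: both R and -R realise this M (trace 11/25); the covering map identifies them, and the γ13-coefficient sign is the tie-breaker.


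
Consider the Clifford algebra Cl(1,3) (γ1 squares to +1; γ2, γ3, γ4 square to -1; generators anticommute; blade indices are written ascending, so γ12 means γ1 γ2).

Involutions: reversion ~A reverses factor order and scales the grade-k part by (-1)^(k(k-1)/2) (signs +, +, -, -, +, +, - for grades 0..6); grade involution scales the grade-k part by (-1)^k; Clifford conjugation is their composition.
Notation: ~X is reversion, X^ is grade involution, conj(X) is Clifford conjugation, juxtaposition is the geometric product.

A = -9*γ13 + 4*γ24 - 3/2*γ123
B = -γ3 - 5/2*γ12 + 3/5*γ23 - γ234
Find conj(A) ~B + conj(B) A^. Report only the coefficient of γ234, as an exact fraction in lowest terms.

first term: 81/10*γ1 - 31/4*γ3 - 69/10*γ12 - 17/2*γ14 + 45/2*γ23 - 12/5*γ34 + 9*γ124 - 4*γ234
second term: -81/10*γ1 - 1/4*γ3 - 69/10*γ12 - 23/2*γ14 + 45/2*γ23 - 12/5*γ34 - 9*γ124 - 4*γ234
Answer: -8


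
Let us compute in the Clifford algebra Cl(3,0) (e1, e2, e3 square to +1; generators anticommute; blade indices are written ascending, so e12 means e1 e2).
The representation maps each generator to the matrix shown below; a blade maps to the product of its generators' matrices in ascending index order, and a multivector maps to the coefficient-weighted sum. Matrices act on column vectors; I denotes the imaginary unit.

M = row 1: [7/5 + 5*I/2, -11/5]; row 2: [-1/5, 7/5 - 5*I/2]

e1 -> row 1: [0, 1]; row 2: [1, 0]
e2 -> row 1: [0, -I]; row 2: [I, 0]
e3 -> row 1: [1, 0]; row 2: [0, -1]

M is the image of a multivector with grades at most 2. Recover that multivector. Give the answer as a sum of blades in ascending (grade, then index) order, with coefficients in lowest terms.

Method: 1, rho(e1), rho(e2), rho(e3) form a trace-orthogonal basis of the 2x2 complex matrices (tr(X Y) = 2 if X = Y, else 0), so M = m0*1 + m1*rho(e1) + m2*rho(e2) + m3*rho(e3) with m0 = tr(M)/2 = 7/5, m1 = tr(M rho(e1))/2 = -6/5, m2 = tr(M rho(e2))/2 = -I, m3 = tr(M rho(e3))/2 = 5*I/2.
Multiplying table entries, the bivector images are rho(e12) = I*rho(e3), rho(e13) = -I*rho(e2), rho(e23) = I*rho(e1); with real blade coefficients the real parts of m0..m3 are the coefficients of 1, e1, e2, e3 and the imaginary parts give the bivectors (e23: Im m1, e13: -Im m2, e12: Im m3).
Answer: 7/5 - 6/5*e1 + 5/2*e12 + e13


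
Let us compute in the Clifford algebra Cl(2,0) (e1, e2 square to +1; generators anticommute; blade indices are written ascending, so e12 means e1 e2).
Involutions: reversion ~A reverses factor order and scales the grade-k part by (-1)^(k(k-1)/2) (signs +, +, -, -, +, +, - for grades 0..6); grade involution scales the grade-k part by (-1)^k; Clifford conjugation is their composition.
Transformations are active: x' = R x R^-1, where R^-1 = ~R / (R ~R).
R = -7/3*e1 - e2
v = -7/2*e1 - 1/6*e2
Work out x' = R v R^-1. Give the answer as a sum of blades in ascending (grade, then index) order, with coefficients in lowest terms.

~R = -7/3*e1 - e2, and R ~R = 58/9, so R^-1 = ~R / (58/9).
R v = 25/3 - 28/9*e12
Answer: -147/58*e1 - 421/174*e2


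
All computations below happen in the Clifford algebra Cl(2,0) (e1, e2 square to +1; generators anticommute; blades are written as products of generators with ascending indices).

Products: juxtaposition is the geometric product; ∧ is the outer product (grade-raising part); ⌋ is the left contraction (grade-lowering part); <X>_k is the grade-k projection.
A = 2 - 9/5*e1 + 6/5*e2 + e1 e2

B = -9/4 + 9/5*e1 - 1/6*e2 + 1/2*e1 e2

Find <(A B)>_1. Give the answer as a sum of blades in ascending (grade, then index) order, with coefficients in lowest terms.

step 1: -211/25 + 413/60*e1 - 86/15*e2 - 311/100*e1 e2
step 2: 413/60*e1 - 86/15*e2
Answer: 413/60*e1 - 86/15*e2


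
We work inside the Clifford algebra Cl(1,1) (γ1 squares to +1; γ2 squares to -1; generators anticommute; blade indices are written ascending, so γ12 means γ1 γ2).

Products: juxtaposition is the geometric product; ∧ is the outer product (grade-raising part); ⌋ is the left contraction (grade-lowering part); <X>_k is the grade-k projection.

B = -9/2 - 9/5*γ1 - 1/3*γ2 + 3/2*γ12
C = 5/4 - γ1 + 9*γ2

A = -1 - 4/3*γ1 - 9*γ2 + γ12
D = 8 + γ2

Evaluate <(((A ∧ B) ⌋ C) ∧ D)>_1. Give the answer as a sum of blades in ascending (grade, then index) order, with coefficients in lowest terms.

step 1: 9/2 + 39/5*γ1 + 245/6*γ2 - 979/45*γ12
step 2: -14787/40 - 9/2*γ1 + 81/2*γ2
step 3: -14787/5 - 36*γ1 - 1827/40*γ2 - 9/2*γ12
step 4: -36*γ1 - 1827/40*γ2
Answer: -36*γ1 - 1827/40*γ2


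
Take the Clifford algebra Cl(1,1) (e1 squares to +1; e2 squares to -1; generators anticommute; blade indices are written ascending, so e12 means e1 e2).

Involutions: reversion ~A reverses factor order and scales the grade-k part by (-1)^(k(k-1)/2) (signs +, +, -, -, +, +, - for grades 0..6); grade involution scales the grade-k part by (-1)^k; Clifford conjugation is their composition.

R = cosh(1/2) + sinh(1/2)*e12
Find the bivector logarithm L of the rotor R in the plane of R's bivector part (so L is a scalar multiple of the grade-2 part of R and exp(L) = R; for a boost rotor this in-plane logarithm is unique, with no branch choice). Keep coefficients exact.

The scalar part of R is cosh(1/2), giving the rapidity magnitude (cosh is even); the bivector part supplies orientation, its quotient by sinh of the rapidity is the plane, and L = rapidity * plane — unique in that plane, since flipping both signs leaves L unchanged.
Concretely: cosh(rapidity) = cosh(1/2) gives rapidity = ±1/2, and since rapidity/sinh(rapidity) is even the sign is immaterial: L = (rapidity/sinh(rapidity)) * <R>_2 = (1/(2*sinh(1/2))) * <R>_2.
Answer: 1/2*e12


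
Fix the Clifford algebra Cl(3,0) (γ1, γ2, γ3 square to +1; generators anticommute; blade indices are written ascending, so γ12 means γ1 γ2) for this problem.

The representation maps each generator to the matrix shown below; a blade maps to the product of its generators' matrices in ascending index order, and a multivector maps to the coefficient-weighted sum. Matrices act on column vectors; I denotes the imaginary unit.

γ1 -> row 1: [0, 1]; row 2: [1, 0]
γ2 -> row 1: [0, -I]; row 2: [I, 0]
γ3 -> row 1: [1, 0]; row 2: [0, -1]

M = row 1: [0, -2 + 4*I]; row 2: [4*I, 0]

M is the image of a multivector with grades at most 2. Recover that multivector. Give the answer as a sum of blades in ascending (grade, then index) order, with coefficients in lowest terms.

Method: 1, rho(γ1), rho(γ2), rho(γ3) form a trace-orthogonal basis of the 2x2 complex matrices (tr(X Y) = 2 if X = Y, else 0), so M = m0*1 + m1*rho(γ1) + m2*rho(γ2) + m3*rho(γ3) with m0 = tr(M)/2 = 0, m1 = tr(M rho(γ1))/2 = -1 + 4*I, m2 = tr(M rho(γ2))/2 = -I, m3 = tr(M rho(γ3))/2 = 0.
Multiplying table entries, the bivector images are rho(γ12) = I*rho(γ3), rho(γ13) = -I*rho(γ2), rho(γ23) = I*rho(γ1); with real blade coefficients the real parts of m0..m3 are the coefficients of 1, γ1, γ2, γ3 and the imaginary parts give the bivectors (γ23: Im m1, γ13: -Im m2, γ12: Im m3).
Answer: -γ1 + γ13 + 4*γ23


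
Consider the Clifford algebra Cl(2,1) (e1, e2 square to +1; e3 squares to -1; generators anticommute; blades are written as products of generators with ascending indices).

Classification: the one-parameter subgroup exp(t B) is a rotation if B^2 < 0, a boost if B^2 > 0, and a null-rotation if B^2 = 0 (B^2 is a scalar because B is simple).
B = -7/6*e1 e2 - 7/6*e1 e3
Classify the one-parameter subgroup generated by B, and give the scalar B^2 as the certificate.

B^2 term by term: the squares give (-7/6)^2*(e1 e2)^2 + (-7/6)^2*(e1 e3)^2 = 49/36*(-1) + 49/36*(+1) = 0 (each basis 2-blade squares to minus the product of its generators' squares); cross terms between blades sharing an index anticommute and cancel. So B^2 = 0.
Answer: null-rotation, certificate B^2 = 0. Key observation: B^2 = 0 is a conjugation invariant, so its sign decides the class regardless of the surface form of B.


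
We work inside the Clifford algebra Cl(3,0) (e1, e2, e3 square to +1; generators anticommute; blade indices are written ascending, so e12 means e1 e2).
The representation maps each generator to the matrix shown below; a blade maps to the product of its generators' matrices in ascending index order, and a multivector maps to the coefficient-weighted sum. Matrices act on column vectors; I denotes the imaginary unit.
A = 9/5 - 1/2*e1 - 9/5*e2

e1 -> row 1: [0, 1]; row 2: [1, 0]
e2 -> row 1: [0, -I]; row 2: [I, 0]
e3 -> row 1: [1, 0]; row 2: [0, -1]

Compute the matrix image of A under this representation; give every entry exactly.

M = (9/5)*1 + (-1/2)*rho(e1) + (-9/5)*rho(e2), summed entrywise (1 is the identity matrix):
Answer: row 1: [9/5, -1/2 + 9*I/5]; row 2: [-1/2 - 9*I/5, 9/5]
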